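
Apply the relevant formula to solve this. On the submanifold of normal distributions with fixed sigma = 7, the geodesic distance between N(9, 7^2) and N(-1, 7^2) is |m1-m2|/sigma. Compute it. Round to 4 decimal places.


On the fixed-variance normal subfamily, geodesic distance = |m1-m2|/sigma.
|9 - -1| = 10.
sigma = 7.
d = 10/7 = 1.4286

1.4286


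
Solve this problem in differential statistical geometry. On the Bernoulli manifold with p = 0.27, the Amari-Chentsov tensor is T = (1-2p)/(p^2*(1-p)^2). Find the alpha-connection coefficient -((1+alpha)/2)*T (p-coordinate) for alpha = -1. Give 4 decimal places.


Skewness (Amari-Chentsov) tensor: T = (1-2p)/(p^2*(1-p)^2).
p = 0.27, 1-2p = 0.46, p^2 = 0.0729, (1-p)^2 = 0.5329.
T = 0.46/(0.0729 * 0.5329) = 11.840896.
In the p-coordinate, Gamma^(alpha) = Gamma^(0) - (alpha/2)*T with Gamma^(0) = (1/2)*g'(p) = -T/2,
so Gamma^(alpha) = -((1+alpha)/2)*T.
alpha = -1, -(1+alpha)/2 = 0.0.
Gamma = 0.0 * 11.840896 = 0.0000

0.0000


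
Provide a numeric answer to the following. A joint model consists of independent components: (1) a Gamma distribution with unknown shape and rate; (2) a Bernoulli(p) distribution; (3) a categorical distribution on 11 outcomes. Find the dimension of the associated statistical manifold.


The dimension of a statistical manifold equals the number of free
(independent) real parameters of the model. For a product of independent
blocks the parameter counts add.
- Gamma (shape, rate): 2.
- Bernoulli (p): 1.
- categorical on 11 outcomes (probabilities sum to 1): 11-1 = 10.
Total = 2 + 1 + 10 = 13.
Dimension = 13

13


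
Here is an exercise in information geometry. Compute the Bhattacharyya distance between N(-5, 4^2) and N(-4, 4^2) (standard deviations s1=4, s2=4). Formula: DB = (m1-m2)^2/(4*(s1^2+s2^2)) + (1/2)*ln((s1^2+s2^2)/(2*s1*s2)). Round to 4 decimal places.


Bhattacharyya distance between two Gaussians:
DB = (m1-m2)^2/(4*(s1^2+s2^2)) + (1/2)*ln((s1^2+s2^2)/(2*s1*s2)).
(m1-m2)^2 = (-1)^2 = 1.
s1^2+s2^2 = 16 + 16 = 32.
term1 = 1/128 = 0.007812.
term2 = 0.5*ln(32/32.0) = 0.0.
DB = 0.007812 + 0.0 = 0.0078

0.0078


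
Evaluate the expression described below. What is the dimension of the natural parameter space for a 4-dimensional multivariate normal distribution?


Exponential family dimension calculation:
For 4-dim MVN: mean has 4 params, covariance has 4*5/2 = 10 unique entries.
Total dim = 4 + 10 = 14.

14


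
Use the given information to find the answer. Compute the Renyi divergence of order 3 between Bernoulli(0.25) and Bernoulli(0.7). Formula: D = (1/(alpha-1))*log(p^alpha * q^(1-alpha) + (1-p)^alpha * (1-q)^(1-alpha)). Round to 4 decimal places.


Renyi divergence of order alpha between Bernoulli distributions:
D = (1/(alpha-1))*log(p^alpha * q^(1-alpha) + (1-p)^alpha * (1-q)^(1-alpha)).
alpha = 3, p = 0.25, q = 0.7.
p^alpha * q^(1-alpha) = 0.25^3 * 0.7^-2 = 0.031888.
(1-p)^alpha * (1-q)^(1-alpha) = 0.75^3 * 0.3^-2 = 4.6875.
sum = 0.031888 + 4.6875 = 4.719388.
D = (1/2)*log(4.719388) = 0.7758

0.7758


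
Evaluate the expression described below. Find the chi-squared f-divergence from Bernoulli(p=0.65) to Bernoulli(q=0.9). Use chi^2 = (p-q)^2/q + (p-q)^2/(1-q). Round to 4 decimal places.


Chi-squared divergence between Bernoulli distributions:
chi^2 = (p-q)^2/q + (p-q)^2/(1-q).
p = 0.65, q = 0.9, p-q = -0.25.
(p-q)^2 = 0.0625.
term1 = 0.0625/0.9 = 0.069444.
term2 = 0.0625/0.1 = 0.625.
chi^2 = 0.069444 + 0.625 = 0.6944

0.6944


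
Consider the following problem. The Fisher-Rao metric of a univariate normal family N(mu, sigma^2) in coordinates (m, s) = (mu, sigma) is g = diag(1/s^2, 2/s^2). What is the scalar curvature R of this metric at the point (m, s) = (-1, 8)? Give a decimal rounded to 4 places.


The metric has the form g = (A dm^2 + B ds^2)/s^2 with A = 1, B = 2.
Substitute u = sqrt(A/B)*m: g = B*(du^2 + ds^2)/s^2, i.e. B times the
Poincare upper half-plane metric, which has constant Gaussian curvature -1.
Scaling a 2D metric by a constant c divides the Gaussian curvature by c,
so K = -1/B = -1/(2) = -0.5000 everywhere (the point (m, s) = (-1, 8) is irrelevant:
the curvature is constant).
Scalar curvature in dimension 2: R = 2K = -2/(2) = -1.0000.

-1.0000


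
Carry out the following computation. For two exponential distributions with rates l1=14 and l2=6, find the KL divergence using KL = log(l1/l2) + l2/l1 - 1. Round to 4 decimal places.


KL divergence for exponential family:
KL = log(l1/l2) + l2/l1 - 1.
log(14/6) = 0.847298.
6/14 = 0.428571.
KL = 0.847298 + 0.428571 - 1 = 0.2759

0.2759


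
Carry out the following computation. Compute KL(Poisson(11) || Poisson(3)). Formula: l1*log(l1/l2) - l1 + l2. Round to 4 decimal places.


KL divergence for Poisson:
KL = l1*log(l1/l2) - l1 + l2.
l1 = 11, l2 = 3.
log(11/3) = 1.299283.
l1*log(l1/l2) = 11 * 1.299283 = 14.292113.
KL = 14.292113 - 11 + 3 = 6.2921

6.2921


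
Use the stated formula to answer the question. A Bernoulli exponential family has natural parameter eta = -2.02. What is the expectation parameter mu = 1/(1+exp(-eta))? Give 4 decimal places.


Dual coordinate (expectation parameter) for Bernoulli:
mu = 1/(1+exp(-eta)).
eta = -2.02.
exp(-eta) = exp(2.02) = 7.538325.
mu = 1/(1+7.538325) = 0.1171

0.1171


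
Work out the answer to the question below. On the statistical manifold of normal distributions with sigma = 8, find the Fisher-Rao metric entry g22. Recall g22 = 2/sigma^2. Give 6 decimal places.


For the 2-parameter normal family, the Fisher metric has:
  g11 = 1/sigma^2, g22 = 2/sigma^2.
sigma = 8, sigma^2 = 64.
g22 = 0.031250

0.031250


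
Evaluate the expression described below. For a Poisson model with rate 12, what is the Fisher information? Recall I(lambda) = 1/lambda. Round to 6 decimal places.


Fisher information for Poisson: I(lambda) = 1/lambda.
lambda = 12.
I(lambda) = 1/12 = 0.083333

0.083333


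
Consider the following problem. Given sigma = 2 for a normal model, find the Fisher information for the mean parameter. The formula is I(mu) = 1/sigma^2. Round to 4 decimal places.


The Fisher information for the mean of a normal distribution is I(mu) = 1/sigma^2.
sigma = 2, so sigma^2 = 4.
I(mu) = 1/4 = 0.2500

0.2500


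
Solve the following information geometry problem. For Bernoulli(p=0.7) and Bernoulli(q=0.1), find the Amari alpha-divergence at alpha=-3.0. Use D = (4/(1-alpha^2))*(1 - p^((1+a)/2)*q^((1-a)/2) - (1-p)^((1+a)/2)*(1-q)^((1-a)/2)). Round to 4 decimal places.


Amari alpha-divergence:
D = (4/(1-alpha^2))*(1 - p^((1+a)/2)*q^((1-a)/2) - (1-p)^((1+a)/2)*(1-q)^((1-a)/2)).
alpha = -3.0, p = 0.7, q = 0.1.
e1 = (1+alpha)/2 = -1.0, e2 = (1-alpha)/2 = 2.0.
t1 = p^e1 * q^e2 = 0.7^-1.0 * 0.1^2.0 = 0.014286.
t2 = (1-p)^e1 * (1-q)^e2 = 0.3^-1.0 * 0.9^2.0 = 2.7.
4/(1-alpha^2) = -0.5.
D = -0.5*(1 - 0.014286 - 2.7) = 0.8571

0.8571


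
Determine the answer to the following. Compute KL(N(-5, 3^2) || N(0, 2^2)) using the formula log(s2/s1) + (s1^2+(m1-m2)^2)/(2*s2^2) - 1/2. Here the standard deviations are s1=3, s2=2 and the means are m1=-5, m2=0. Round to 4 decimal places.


KL divergence between normal distributions:
KL = log(s2/s1) + (s1^2 + (m1-m2)^2)/(2*s2^2) - 1/2.
log(2/3) = -0.405465.
(3^2 + (-5-0)^2)/(2*2^2) = (9 + 25)/8 = 4.25.
KL = -0.405465 + 4.25 - 0.5 = 3.3445

3.3445


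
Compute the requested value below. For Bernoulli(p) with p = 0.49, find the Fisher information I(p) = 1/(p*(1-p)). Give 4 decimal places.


For Bernoulli(p), Fisher information is I(p) = 1/(p*(1-p)).
p = 0.49, 1-p = 0.51.
p*(1-p) = 0.2499.
I(p) = 1/0.2499 = 4.0016

4.0016


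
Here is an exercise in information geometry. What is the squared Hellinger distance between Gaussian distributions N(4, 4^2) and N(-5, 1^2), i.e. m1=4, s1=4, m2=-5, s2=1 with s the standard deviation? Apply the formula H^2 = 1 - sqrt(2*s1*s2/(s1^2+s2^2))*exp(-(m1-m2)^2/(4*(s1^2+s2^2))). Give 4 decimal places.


Squared Hellinger distance for Gaussians:
H^2 = 1 - sqrt(2*s1*s2/(s1^2+s2^2)) * exp(-(m1-m2)^2/(4*(s1^2+s2^2))).
s1^2 = 16, s2^2 = 1, s1^2+s2^2 = 17.
sqrt(2*4*1/(17)) = 0.685994.
(m1-m2)^2 = (9)^2 = 81.
exp(-81/(4*17)) = exp(-1.191176) = 0.303864.
H^2 = 1 - 0.685994*0.303864 = 0.7916

0.7916


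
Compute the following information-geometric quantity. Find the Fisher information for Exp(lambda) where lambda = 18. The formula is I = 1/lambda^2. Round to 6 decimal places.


Fisher information for exponential: I(lambda) = 1/lambda^2.
lambda = 18, lambda^2 = 324.
I = 1/324 = 0.003086

0.003086


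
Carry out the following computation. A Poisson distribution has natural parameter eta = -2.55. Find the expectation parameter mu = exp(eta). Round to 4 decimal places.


Expectation parameter for Poisson exponential family:
mu = exp(eta).
eta = -2.55.
mu = exp(-2.55) = 0.0781

0.0781


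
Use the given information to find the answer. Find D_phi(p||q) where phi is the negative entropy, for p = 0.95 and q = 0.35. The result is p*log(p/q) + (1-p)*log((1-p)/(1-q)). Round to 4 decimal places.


Bregman divergence with negative entropy generator:
D = p*log(p/q) + (1-p)*log((1-p)/(1-q)).
p = 0.95, q = 0.35.
p*log(p/q) = 0.95*log(0.95/0.35) = 0.948602.
(1-p)*log((1-p)/(1-q)) = 0.05*log(0.05/0.65) = -0.128247.
D = 0.948602 + -0.128247 = 0.8204

0.8204


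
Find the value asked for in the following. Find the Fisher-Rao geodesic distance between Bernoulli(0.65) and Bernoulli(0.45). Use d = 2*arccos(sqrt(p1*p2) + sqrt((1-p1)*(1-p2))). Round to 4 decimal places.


Geodesic distance on Bernoulli manifold:
d(p1,p2) = 2*arccos(sqrt(p1*p2) + sqrt((1-p1)*(1-p2))).
sqrt(p1*p2) = sqrt(0.65*0.45) = 0.540833.
sqrt((1-p1)*(1-p2)) = sqrt(0.35*0.55) = 0.438748.
arg = 0.540833 + 0.438748 = 0.979581.
d = 2*arccos(0.979581) = 0.4049

0.4049


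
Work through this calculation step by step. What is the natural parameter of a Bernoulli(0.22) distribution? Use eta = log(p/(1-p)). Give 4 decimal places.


Natural parameter for Bernoulli: eta = log(p/(1-p)).
p = 0.22, 1-p = 0.78.
p/(1-p) = 0.282051.
eta = log(0.282051) = -1.2657

-1.2657


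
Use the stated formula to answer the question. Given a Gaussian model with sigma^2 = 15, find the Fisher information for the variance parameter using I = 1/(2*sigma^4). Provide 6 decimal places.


Fisher information for variance: I(sigma^2) = 1/(2*sigma^4).
sigma^2 = 15, so sigma^4 = 225.
I = 1/(2*225) = 1/450 = 0.002222

0.002222


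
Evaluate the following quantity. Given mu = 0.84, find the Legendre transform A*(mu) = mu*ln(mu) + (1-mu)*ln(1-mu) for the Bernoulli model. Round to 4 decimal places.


Legendre transform for Bernoulli:
A*(mu) = mu*log(mu) + (1-mu)*log(1-mu).
mu = 0.84, 1-mu = 0.16.
mu*log(mu) = 0.84*log(0.84) = -0.146457.
(1-mu)*log(1-mu) = 0.16*log(0.16) = -0.293213.
A* = -0.146457 + -0.293213 = -0.4397

-0.4397


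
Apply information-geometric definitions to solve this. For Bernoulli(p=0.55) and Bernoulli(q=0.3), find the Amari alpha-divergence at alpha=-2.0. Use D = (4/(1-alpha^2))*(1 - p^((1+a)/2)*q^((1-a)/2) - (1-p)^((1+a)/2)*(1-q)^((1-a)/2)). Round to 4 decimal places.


Amari alpha-divergence:
D = (4/(1-alpha^2))*(1 - p^((1+a)/2)*q^((1-a)/2) - (1-p)^((1+a)/2)*(1-q)^((1-a)/2)).
alpha = -2.0, p = 0.55, q = 0.3.
e1 = (1+alpha)/2 = -0.5, e2 = (1-alpha)/2 = 1.5.
t1 = p^e1 * q^e2 = 0.55^-0.5 * 0.3^1.5 = 0.221565.
t2 = (1-p)^e1 * (1-q)^e2 = 0.45^-0.5 * 0.7^1.5 = 0.873053.
4/(1-alpha^2) = -1.333333.
D = -1.333333*(1 - 0.221565 - 0.873053) = 0.1262

0.1262


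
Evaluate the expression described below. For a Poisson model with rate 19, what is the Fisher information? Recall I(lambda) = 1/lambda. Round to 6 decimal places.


Fisher information for Poisson: I(lambda) = 1/lambda.
lambda = 19.
I(lambda) = 1/19 = 0.052632

0.052632


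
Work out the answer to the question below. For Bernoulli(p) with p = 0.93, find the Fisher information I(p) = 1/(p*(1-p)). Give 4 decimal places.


For Bernoulli(p), Fisher information is I(p) = 1/(p*(1-p)).
p = 0.93, 1-p = 0.07.
p*(1-p) = 0.0651.
I(p) = 1/0.0651 = 15.3610

15.3610


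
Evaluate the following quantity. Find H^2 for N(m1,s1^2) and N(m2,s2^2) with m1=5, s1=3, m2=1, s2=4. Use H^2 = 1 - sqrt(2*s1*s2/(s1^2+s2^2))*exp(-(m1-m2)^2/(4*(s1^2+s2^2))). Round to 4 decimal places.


Squared Hellinger distance for Gaussians:
H^2 = 1 - sqrt(2*s1*s2/(s1^2+s2^2)) * exp(-(m1-m2)^2/(4*(s1^2+s2^2))).
s1^2 = 9, s2^2 = 16, s1^2+s2^2 = 25.
sqrt(2*3*4/(25)) = 0.979796.
(m1-m2)^2 = (4)^2 = 16.
exp(-16/(4*25)) = exp(-0.16) = 0.852144.
H^2 = 1 - 0.979796*0.852144 = 0.1651

0.1651


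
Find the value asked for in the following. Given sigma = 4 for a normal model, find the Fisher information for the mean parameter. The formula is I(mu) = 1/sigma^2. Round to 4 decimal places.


The Fisher information for the mean of a normal distribution is I(mu) = 1/sigma^2.
sigma = 4, so sigma^2 = 16.
I(mu) = 1/16 = 0.0625

0.0625


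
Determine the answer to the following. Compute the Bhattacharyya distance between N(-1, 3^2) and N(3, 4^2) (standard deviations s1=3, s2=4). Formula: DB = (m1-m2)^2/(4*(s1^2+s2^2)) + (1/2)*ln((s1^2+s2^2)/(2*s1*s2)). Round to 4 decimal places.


Bhattacharyya distance between two Gaussians:
DB = (m1-m2)^2/(4*(s1^2+s2^2)) + (1/2)*ln((s1^2+s2^2)/(2*s1*s2)).
(m1-m2)^2 = (-4)^2 = 16.
s1^2+s2^2 = 9 + 16 = 25.
term1 = 16/100 = 0.16.
term2 = 0.5*ln(25/24.0) = 0.020411.
DB = 0.16 + 0.020411 = 0.1804

0.1804


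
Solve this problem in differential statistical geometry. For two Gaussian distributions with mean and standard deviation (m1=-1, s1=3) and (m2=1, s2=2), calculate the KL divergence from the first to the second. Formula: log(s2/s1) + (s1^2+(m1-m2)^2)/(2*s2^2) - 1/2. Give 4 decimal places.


KL divergence between normal distributions:
KL = log(s2/s1) + (s1^2 + (m1-m2)^2)/(2*s2^2) - 1/2.
log(2/3) = -0.405465.
(3^2 + (-1-1)^2)/(2*2^2) = (9 + 4)/8 = 1.625.
KL = -0.405465 + 1.625 - 0.5 = 0.7195

0.7195


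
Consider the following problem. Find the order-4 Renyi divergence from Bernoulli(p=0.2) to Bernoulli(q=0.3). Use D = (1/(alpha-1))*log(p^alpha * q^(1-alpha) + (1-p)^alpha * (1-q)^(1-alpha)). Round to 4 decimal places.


Renyi divergence of order alpha between Bernoulli distributions:
D = (1/(alpha-1))*log(p^alpha * q^(1-alpha) + (1-p)^alpha * (1-q)^(1-alpha)).
alpha = 4, p = 0.2, q = 0.3.
p^alpha * q^(1-alpha) = 0.2^4 * 0.3^-3 = 0.059259.
(1-p)^alpha * (1-q)^(1-alpha) = 0.8^4 * 0.7^-3 = 1.194169.
sum = 0.059259 + 1.194169 = 1.253428.
D = (1/3)*log(1.253428) = 0.0753

0.0753


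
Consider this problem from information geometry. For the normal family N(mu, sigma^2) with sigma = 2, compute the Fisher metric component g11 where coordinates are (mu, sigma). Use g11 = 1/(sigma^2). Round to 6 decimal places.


For the 2-parameter normal family, the Fisher metric has:
  g11 = 1/sigma^2, g22 = 2/sigma^2.
sigma = 2, sigma^2 = 4.
g11 = 0.250000

0.250000


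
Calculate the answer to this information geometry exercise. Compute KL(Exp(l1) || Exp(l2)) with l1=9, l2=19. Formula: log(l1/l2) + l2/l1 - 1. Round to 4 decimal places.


KL divergence for exponential family:
KL = log(l1/l2) + l2/l1 - 1.
log(9/19) = -0.747214.
19/9 = 2.111111.
KL = -0.747214 + 2.111111 - 1 = 0.3639

0.3639


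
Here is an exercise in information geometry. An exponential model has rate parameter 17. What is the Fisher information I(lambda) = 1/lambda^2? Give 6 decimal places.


Fisher information for exponential: I(lambda) = 1/lambda^2.
lambda = 17, lambda^2 = 289.
I = 1/289 = 0.003460

0.003460


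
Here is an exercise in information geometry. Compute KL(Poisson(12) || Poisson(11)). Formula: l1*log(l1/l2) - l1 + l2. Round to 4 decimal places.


KL divergence for Poisson:
KL = l1*log(l1/l2) - l1 + l2.
l1 = 12, l2 = 11.
log(12/11) = 0.087011.
l1*log(l1/l2) = 12 * 0.087011 = 1.044137.
KL = 1.044137 - 12 + 11 = 0.0441

0.0441


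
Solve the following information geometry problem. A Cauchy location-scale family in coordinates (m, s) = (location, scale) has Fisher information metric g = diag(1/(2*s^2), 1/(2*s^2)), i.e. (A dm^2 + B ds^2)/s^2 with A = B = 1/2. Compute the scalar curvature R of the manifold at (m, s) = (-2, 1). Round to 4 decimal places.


The metric has the form g = (A dm^2 + B ds^2)/s^2 with A = 1/2, B = 1/2.
Substitute u = sqrt(A/B)*m: g = B*(du^2 + ds^2)/s^2, i.e. B times the
Poincare upper half-plane metric, which has constant Gaussian curvature -1.
Scaling a 2D metric by a constant c divides the Gaussian curvature by c,
so K = -1/B = -1/(1/2) = -2.0000 everywhere (the point (m, s) = (-2, 1) is irrelevant:
the curvature is constant).
Scalar curvature in dimension 2: R = 2K = -2/(1/2) = -4.0000.

-4.0000


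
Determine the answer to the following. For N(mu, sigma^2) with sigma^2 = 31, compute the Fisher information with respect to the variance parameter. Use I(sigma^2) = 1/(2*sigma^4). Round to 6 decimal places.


Fisher information for variance: I(sigma^2) = 1/(2*sigma^4).
sigma^2 = 31, so sigma^4 = 961.
I = 1/(2*961) = 1/1922 = 0.000520

0.000520


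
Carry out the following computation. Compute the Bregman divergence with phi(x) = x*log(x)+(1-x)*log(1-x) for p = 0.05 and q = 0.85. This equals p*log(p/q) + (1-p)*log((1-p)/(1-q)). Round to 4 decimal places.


Bregman divergence with negative entropy generator:
D = p*log(p/q) + (1-p)*log((1-p)/(1-q)).
p = 0.05, q = 0.85.
p*log(p/q) = 0.05*log(0.05/0.85) = -0.141661.
(1-p)*log((1-p)/(1-q)) = 0.95*log(0.95/0.15) = 1.753535.
D = -0.141661 + 1.753535 = 1.6119

1.6119


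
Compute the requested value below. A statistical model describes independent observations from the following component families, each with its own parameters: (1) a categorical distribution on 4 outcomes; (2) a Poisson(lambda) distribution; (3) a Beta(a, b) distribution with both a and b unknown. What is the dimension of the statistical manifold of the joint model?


The dimension of a statistical manifold equals the number of free
(independent) real parameters of the model. For a product of independent
blocks the parameter counts add.
- categorical on 4 outcomes (probabilities sum to 1): 4-1 = 3.
- Poisson (lambda): 1.
- Beta (a, b): 2.
Total = 3 + 1 + 2 = 6.
Dimension = 6

6


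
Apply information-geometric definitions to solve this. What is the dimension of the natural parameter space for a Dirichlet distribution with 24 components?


Exponential family dimension calculation:
Dirichlet with 24 components has 24 natural parameters.

24


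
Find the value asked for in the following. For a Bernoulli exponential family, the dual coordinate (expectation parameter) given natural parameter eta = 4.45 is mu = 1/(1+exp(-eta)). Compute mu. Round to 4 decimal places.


Dual coordinate (expectation parameter) for Bernoulli:
mu = 1/(1+exp(-eta)).
eta = 4.45.
exp(-eta) = exp(-4.45) = 0.011679.
mu = 1/(1+0.011679) = 0.9885

0.9885


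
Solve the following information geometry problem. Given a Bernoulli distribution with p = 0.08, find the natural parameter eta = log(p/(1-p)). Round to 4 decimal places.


Natural parameter for Bernoulli: eta = log(p/(1-p)).
p = 0.08, 1-p = 0.92.
p/(1-p) = 0.086957.
eta = log(0.086957) = -2.4423

-2.4423


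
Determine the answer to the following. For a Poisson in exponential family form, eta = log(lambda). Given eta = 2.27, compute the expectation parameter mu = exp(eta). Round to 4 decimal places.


Expectation parameter for Poisson exponential family:
mu = exp(eta).
eta = 2.27.
mu = exp(2.27) = 9.6794

9.6794


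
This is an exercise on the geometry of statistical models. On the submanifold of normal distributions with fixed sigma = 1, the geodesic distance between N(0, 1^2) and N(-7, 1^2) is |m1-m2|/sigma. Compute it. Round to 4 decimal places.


On the fixed-variance normal subfamily, geodesic distance = |m1-m2|/sigma.
|0 - -7| = 7.
sigma = 1.
d = 7/1 = 7.0000

7.0000


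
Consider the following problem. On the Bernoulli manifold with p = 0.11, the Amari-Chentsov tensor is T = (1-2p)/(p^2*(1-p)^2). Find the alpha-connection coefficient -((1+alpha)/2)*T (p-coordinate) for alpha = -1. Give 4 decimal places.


Skewness (Amari-Chentsov) tensor: T = (1-2p)/(p^2*(1-p)^2).
p = 0.11, 1-2p = 0.78, p^2 = 0.0121, (1-p)^2 = 0.7921.
T = 0.78/(0.0121 * 0.7921) = 81.382161.
In the p-coordinate, Gamma^(alpha) = Gamma^(0) - (alpha/2)*T with Gamma^(0) = (1/2)*g'(p) = -T/2,
so Gamma^(alpha) = -((1+alpha)/2)*T.
alpha = -1, -(1+alpha)/2 = 0.0.
Gamma = 0.0 * 81.382161 = 0.0000

0.0000


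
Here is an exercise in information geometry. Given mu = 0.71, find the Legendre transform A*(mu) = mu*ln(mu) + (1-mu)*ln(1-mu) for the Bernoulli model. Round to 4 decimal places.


Legendre transform for Bernoulli:
A*(mu) = mu*log(mu) + (1-mu)*log(1-mu).
mu = 0.71, 1-mu = 0.29.
mu*log(mu) = 0.71*log(0.71) = -0.243168.
(1-mu)*log(1-mu) = 0.29*log(0.29) = -0.358984.
A* = -0.243168 + -0.358984 = -0.6022

-0.6022


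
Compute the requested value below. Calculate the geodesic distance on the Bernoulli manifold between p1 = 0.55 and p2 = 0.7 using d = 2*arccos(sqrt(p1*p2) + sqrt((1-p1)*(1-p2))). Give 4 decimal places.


Geodesic distance on Bernoulli manifold:
d(p1,p2) = 2*arccos(sqrt(p1*p2) + sqrt((1-p1)*(1-p2))).
sqrt(p1*p2) = sqrt(0.55*0.7) = 0.620484.
sqrt((1-p1)*(1-p2)) = sqrt(0.45*0.3) = 0.367423.
arg = 0.620484 + 0.367423 = 0.987907.
d = 2*arccos(0.987907) = 0.3113

0.3113


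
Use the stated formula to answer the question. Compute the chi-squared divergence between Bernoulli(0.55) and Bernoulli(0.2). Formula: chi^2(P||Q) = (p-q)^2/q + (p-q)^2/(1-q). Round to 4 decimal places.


Chi-squared divergence between Bernoulli distributions:
chi^2 = (p-q)^2/q + (p-q)^2/(1-q).
p = 0.55, q = 0.2, p-q = 0.35.
(p-q)^2 = 0.1225.
term1 = 0.1225/0.2 = 0.6125.
term2 = 0.1225/0.8 = 0.153125.
chi^2 = 0.6125 + 0.153125 = 0.7656

0.7656


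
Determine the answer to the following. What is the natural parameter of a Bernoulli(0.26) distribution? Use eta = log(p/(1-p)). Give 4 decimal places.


Natural parameter for Bernoulli: eta = log(p/(1-p)).
p = 0.26, 1-p = 0.74.
p/(1-p) = 0.351351.
eta = log(0.351351) = -1.0460

-1.0460


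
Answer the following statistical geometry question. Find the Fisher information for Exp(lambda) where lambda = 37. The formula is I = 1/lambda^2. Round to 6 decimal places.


Fisher information for exponential: I(lambda) = 1/lambda^2.
lambda = 37, lambda^2 = 1369.
I = 1/1369 = 0.000730

0.000730


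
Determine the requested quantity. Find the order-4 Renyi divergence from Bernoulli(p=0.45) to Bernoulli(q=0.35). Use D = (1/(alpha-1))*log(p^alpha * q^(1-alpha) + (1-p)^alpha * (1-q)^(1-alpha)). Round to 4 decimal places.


Renyi divergence of order alpha between Bernoulli distributions:
D = (1/(alpha-1))*log(p^alpha * q^(1-alpha) + (1-p)^alpha * (1-q)^(1-alpha)).
alpha = 4, p = 0.45, q = 0.35.
p^alpha * q^(1-alpha) = 0.45^4 * 0.35^-3 = 0.956414.
(1-p)^alpha * (1-q)^(1-alpha) = 0.55^4 * 0.65^-3 = 0.333204.
sum = 0.956414 + 0.333204 = 1.289618.
D = (1/3)*log(1.289618) = 0.0848

0.0848


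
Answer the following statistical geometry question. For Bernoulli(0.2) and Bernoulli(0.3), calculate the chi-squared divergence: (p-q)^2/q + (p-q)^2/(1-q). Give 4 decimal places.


Chi-squared divergence between Bernoulli distributions:
chi^2 = (p-q)^2/q + (p-q)^2/(1-q).
p = 0.2, q = 0.3, p-q = -0.1.
(p-q)^2 = 0.01.
term1 = 0.01/0.3 = 0.033333.
term2 = 0.01/0.7 = 0.014286.
chi^2 = 0.033333 + 0.014286 = 0.0476

0.0476


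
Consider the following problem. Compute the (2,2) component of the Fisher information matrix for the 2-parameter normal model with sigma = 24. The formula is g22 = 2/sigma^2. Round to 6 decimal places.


For the 2-parameter normal family, the Fisher metric has:
  g11 = 1/sigma^2, g22 = 2/sigma^2.
sigma = 24, sigma^2 = 576.
g22 = 0.003472

0.003472


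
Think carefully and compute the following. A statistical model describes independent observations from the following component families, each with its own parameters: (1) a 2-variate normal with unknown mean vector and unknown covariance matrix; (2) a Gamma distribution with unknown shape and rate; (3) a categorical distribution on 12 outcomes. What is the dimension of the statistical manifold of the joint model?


The dimension of a statistical manifold equals the number of free
(independent) real parameters of the model. For a product of independent
blocks the parameter counts add.
- 2-variate normal: 2 (mean) + 2*3/2 = 3 (symmetric covariance) = 5.
- Gamma (shape, rate): 2.
- categorical on 12 outcomes (probabilities sum to 1): 12-1 = 11.
Total = 5 + 2 + 11 = 18.
Dimension = 18

18


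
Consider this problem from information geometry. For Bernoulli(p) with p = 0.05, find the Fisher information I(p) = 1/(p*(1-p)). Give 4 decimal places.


For Bernoulli(p), Fisher information is I(p) = 1/(p*(1-p)).
p = 0.05, 1-p = 0.95.
p*(1-p) = 0.0475.
I(p) = 1/0.0475 = 21.0526

21.0526


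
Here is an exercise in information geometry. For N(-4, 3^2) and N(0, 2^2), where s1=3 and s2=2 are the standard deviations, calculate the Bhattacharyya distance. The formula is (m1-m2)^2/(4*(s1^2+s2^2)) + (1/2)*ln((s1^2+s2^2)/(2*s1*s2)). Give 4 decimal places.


Bhattacharyya distance between two Gaussians:
DB = (m1-m2)^2/(4*(s1^2+s2^2)) + (1/2)*ln((s1^2+s2^2)/(2*s1*s2)).
(m1-m2)^2 = (-4)^2 = 16.
s1^2+s2^2 = 9 + 4 = 13.
term1 = 16/52 = 0.307692.
term2 = 0.5*ln(13/12.0) = 0.040021.
DB = 0.307692 + 0.040021 = 0.3477

0.3477


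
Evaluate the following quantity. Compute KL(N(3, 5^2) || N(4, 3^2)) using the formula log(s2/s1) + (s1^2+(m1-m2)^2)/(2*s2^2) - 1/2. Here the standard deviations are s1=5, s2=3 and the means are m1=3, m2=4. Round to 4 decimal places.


KL divergence between normal distributions:
KL = log(s2/s1) + (s1^2 + (m1-m2)^2)/(2*s2^2) - 1/2.
log(3/5) = -0.510826.
(5^2 + (3-4)^2)/(2*3^2) = (25 + 1)/18 = 1.444444.
KL = -0.510826 + 1.444444 - 0.5 = 0.4336

0.4336


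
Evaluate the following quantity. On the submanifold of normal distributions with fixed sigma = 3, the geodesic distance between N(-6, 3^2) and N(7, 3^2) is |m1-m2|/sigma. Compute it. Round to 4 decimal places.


On the fixed-variance normal subfamily, geodesic distance = |m1-m2|/sigma.
|-6 - 7| = 13.
sigma = 3.
d = 13/3 = 4.3333

4.3333


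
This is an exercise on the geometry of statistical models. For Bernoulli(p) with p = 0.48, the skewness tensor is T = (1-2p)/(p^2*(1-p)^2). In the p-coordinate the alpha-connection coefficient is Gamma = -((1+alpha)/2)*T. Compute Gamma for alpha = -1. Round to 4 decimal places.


Skewness (Amari-Chentsov) tensor: T = (1-2p)/(p^2*(1-p)^2).
p = 0.48, 1-2p = 0.04, p^2 = 0.2304, (1-p)^2 = 0.2704.
T = 0.04/(0.2304 * 0.2704) = 0.642053.
In the p-coordinate, Gamma^(alpha) = Gamma^(0) - (alpha/2)*T with Gamma^(0) = (1/2)*g'(p) = -T/2,
so Gamma^(alpha) = -((1+alpha)/2)*T.
alpha = -1, -(1+alpha)/2 = 0.0.
Gamma = 0.0 * 0.642053 = 0.0000

0.0000


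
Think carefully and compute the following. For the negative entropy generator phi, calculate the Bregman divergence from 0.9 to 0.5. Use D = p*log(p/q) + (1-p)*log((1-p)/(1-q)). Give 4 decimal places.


Bregman divergence with negative entropy generator:
D = p*log(p/q) + (1-p)*log((1-p)/(1-q)).
p = 0.9, q = 0.5.
p*log(p/q) = 0.9*log(0.9/0.5) = 0.529008.
(1-p)*log((1-p)/(1-q)) = 0.1*log(0.1/0.5) = -0.160944.
D = 0.529008 + -0.160944 = 0.3681

0.3681


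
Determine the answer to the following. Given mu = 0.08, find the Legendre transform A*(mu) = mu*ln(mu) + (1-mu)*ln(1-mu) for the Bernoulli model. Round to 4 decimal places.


Legendre transform for Bernoulli:
A*(mu) = mu*log(mu) + (1-mu)*log(1-mu).
mu = 0.08, 1-mu = 0.92.
mu*log(mu) = 0.08*log(0.08) = -0.202058.
(1-mu)*log(1-mu) = 0.92*log(0.92) = -0.076711.
A* = -0.202058 + -0.076711 = -0.2788

-0.2788


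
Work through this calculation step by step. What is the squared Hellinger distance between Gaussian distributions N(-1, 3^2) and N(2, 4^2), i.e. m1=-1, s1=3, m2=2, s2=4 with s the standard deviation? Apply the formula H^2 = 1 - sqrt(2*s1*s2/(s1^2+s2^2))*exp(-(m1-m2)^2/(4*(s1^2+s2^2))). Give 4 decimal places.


Squared Hellinger distance for Gaussians:
H^2 = 1 - sqrt(2*s1*s2/(s1^2+s2^2)) * exp(-(m1-m2)^2/(4*(s1^2+s2^2))).
s1^2 = 9, s2^2 = 16, s1^2+s2^2 = 25.
sqrt(2*3*4/(25)) = 0.979796.
(m1-m2)^2 = (-3)^2 = 9.
exp(-9/(4*25)) = exp(-0.09) = 0.913931.
H^2 = 1 - 0.979796*0.913931 = 0.1045

0.1045


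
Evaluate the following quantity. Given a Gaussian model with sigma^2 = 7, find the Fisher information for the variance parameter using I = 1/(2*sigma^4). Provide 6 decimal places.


Fisher information for variance: I(sigma^2) = 1/(2*sigma^4).
sigma^2 = 7, so sigma^4 = 49.
I = 1/(2*49) = 1/98 = 0.010204

0.010204


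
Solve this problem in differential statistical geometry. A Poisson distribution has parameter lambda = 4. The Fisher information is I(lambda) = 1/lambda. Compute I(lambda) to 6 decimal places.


Fisher information for Poisson: I(lambda) = 1/lambda.
lambda = 4.
I(lambda) = 1/4 = 0.250000

0.250000


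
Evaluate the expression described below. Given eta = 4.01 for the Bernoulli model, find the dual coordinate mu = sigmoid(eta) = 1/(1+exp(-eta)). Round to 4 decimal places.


Dual coordinate (expectation parameter) for Bernoulli:
mu = 1/(1+exp(-eta)).
eta = 4.01.
exp(-eta) = exp(-4.01) = 0.018133.
mu = 1/(1+0.018133) = 0.9822

0.9822


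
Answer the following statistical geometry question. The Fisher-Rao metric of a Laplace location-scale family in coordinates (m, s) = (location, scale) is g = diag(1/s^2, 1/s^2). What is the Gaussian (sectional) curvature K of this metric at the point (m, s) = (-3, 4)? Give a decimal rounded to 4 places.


The metric has the form g = (A dm^2 + B ds^2)/s^2 with A = 1, B = 1.
Substitute u = sqrt(A/B)*m: g = B*(du^2 + ds^2)/s^2, i.e. B times the
Poincare upper half-plane metric, which has constant Gaussian curvature -1.
Scaling a 2D metric by a constant c divides the Gaussian curvature by c,
so K = -1/B = -1/(1) = -1.0000 everywhere (the point (m, s) = (-3, 4) is irrelevant:
the curvature is constant).
The requested Gaussian curvature is K = -1.0000.

-1.0000


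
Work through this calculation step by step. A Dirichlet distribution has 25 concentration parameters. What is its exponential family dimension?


Exponential family dimension calculation:
Dirichlet with 25 components has 25 natural parameters.

25


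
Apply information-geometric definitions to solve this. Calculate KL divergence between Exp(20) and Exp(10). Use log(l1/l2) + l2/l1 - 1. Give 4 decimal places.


KL divergence for exponential family:
KL = log(l1/l2) + l2/l1 - 1.
log(20/10) = 0.693147.
10/20 = 0.5.
KL = 0.693147 + 0.5 - 1 = 0.1931

0.1931


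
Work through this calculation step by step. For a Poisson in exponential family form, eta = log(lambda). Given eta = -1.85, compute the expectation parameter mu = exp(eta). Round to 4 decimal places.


Expectation parameter for Poisson exponential family:
mu = exp(eta).
eta = -1.85.
mu = exp(-1.85) = 0.1572

0.1572


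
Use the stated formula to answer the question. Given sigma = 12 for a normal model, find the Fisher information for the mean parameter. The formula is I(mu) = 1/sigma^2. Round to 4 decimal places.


The Fisher information for the mean of a normal distribution is I(mu) = 1/sigma^2.
sigma = 12, so sigma^2 = 144.
I(mu) = 1/144 = 0.0069

0.0069


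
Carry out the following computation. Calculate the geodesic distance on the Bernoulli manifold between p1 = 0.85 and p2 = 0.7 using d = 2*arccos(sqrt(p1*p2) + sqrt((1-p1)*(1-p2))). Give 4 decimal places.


Geodesic distance on Bernoulli manifold:
d(p1,p2) = 2*arccos(sqrt(p1*p2) + sqrt((1-p1)*(1-p2))).
sqrt(p1*p2) = sqrt(0.85*0.7) = 0.771362.
sqrt((1-p1)*(1-p2)) = sqrt(0.15*0.3) = 0.212132.
arg = 0.771362 + 0.212132 = 0.983494.
d = 2*arccos(0.983494) = 0.3639

0.3639


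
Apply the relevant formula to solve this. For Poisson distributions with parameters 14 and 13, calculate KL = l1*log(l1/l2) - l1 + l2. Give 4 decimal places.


KL divergence for Poisson:
KL = l1*log(l1/l2) - l1 + l2.
l1 = 14, l2 = 13.
log(14/13) = 0.074108.
l1*log(l1/l2) = 14 * 0.074108 = 1.037512.
KL = 1.037512 - 14 + 13 = 0.0375

0.0375


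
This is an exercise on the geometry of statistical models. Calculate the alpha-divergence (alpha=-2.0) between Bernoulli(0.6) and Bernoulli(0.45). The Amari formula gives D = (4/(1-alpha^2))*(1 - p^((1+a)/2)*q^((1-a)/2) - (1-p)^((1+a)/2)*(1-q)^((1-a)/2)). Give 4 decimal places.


Amari alpha-divergence:
D = (4/(1-alpha^2))*(1 - p^((1+a)/2)*q^((1-a)/2) - (1-p)^((1+a)/2)*(1-q)^((1-a)/2)).
alpha = -2.0, p = 0.6, q = 0.45.
e1 = (1+alpha)/2 = -0.5, e2 = (1-alpha)/2 = 1.5.
t1 = p^e1 * q^e2 = 0.6^-0.5 * 0.45^1.5 = 0.389711.
t2 = (1-p)^e1 * (1-q)^e2 = 0.4^-0.5 * 0.55^1.5 = 0.644932.
4/(1-alpha^2) = -1.333333.
D = -1.333333*(1 - 0.389711 - 0.644932) = 0.0462

0.0462


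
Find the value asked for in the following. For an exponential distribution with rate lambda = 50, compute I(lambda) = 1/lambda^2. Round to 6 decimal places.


Fisher information for exponential: I(lambda) = 1/lambda^2.
lambda = 50, lambda^2 = 2500.
I = 1/2500 = 0.000400

0.000400


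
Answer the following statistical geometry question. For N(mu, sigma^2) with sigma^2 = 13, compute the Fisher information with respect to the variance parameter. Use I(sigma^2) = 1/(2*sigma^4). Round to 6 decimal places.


Fisher information for variance: I(sigma^2) = 1/(2*sigma^4).
sigma^2 = 13, so sigma^4 = 169.
I = 1/(2*169) = 1/338 = 0.002959

0.002959


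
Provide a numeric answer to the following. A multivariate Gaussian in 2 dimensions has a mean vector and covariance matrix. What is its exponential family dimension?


Exponential family dimension calculation:
For 2-dim MVN: mean has 2 params, covariance has 2*3/2 = 3 unique entries.
Total dim = 2 + 3 = 5.

5


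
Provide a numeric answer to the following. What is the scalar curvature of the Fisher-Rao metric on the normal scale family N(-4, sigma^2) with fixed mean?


This family has a single free parameter, so its statistical manifold
is 1-dimensional. The Riemann curvature tensor of any 1-dimensional
Riemannian manifold vanishes identically, so R = 0.

0


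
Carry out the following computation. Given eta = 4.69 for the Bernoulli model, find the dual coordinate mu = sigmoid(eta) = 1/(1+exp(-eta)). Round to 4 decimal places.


Dual coordinate (expectation parameter) for Bernoulli:
mu = 1/(1+exp(-eta)).
eta = 4.69.
exp(-eta) = exp(-4.69) = 0.009187.
mu = 1/(1+0.009187) = 0.9909

0.9909


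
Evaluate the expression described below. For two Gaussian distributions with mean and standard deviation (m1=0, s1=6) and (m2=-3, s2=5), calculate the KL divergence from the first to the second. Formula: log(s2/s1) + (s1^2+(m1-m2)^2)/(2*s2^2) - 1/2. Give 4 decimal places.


KL divergence between normal distributions:
KL = log(s2/s1) + (s1^2 + (m1-m2)^2)/(2*s2^2) - 1/2.
log(5/6) = -0.182322.
(6^2 + (0--3)^2)/(2*5^2) = (36 + 9)/50 = 0.9.
KL = -0.182322 + 0.9 - 0.5 = 0.2177

0.2177


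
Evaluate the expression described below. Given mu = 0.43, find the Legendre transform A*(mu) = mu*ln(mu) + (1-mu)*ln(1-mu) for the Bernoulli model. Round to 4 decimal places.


Legendre transform for Bernoulli:
A*(mu) = mu*log(mu) + (1-mu)*log(1-mu).
mu = 0.43, 1-mu = 0.57.
mu*log(mu) = 0.43*log(0.43) = -0.362907.
(1-mu)*log(1-mu) = 0.57*log(0.57) = -0.320408.
A* = -0.362907 + -0.320408 = -0.6833

-0.6833


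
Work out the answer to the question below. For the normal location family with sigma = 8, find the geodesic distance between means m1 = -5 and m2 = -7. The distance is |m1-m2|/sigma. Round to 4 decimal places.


On the fixed-variance normal subfamily, geodesic distance = |m1-m2|/sigma.
|-5 - -7| = 2.
sigma = 8.
d = 2/8 = 0.2500

0.2500


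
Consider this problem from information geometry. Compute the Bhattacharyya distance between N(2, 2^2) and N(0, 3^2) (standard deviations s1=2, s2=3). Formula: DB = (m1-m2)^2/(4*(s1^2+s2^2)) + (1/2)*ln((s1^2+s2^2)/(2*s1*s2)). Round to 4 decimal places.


Bhattacharyya distance between two Gaussians:
DB = (m1-m2)^2/(4*(s1^2+s2^2)) + (1/2)*ln((s1^2+s2^2)/(2*s1*s2)).
(m1-m2)^2 = (2)^2 = 4.
s1^2+s2^2 = 4 + 9 = 13.
term1 = 4/52 = 0.076923.
term2 = 0.5*ln(13/12.0) = 0.040021.
DB = 0.076923 + 0.040021 = 0.1169

0.1169


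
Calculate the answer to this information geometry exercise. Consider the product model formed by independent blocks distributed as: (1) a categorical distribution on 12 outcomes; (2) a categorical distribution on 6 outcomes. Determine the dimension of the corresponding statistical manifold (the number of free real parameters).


The dimension of a statistical manifold equals the number of free
(independent) real parameters of the model. For a product of independent
blocks the parameter counts add.
- categorical on 12 outcomes (probabilities sum to 1): 12-1 = 11.
- categorical on 6 outcomes (probabilities sum to 1): 6-1 = 5.
Total = 11 + 5 = 16.
Dimension = 16

16


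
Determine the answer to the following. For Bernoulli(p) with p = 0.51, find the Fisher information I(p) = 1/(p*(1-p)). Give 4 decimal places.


For Bernoulli(p), Fisher information is I(p) = 1/(p*(1-p)).
p = 0.51, 1-p = 0.49.
p*(1-p) = 0.2499.
I(p) = 1/0.2499 = 4.0016

4.0016


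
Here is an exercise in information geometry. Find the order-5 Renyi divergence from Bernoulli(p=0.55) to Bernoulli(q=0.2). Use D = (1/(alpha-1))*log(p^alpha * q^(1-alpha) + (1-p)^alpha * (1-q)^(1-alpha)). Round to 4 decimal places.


Renyi divergence of order alpha between Bernoulli distributions:
D = (1/(alpha-1))*log(p^alpha * q^(1-alpha) + (1-p)^alpha * (1-q)^(1-alpha)).
alpha = 5, p = 0.55, q = 0.2.
p^alpha * q^(1-alpha) = 0.55^5 * 0.2^-4 = 31.455273.
(1-p)^alpha * (1-q)^(1-alpha) = 0.45^5 * 0.8^-4 = 0.045051.
sum = 31.455273 + 0.045051 = 31.500324.
D = (1/4)*log(31.500324) = 0.8625

0.8625


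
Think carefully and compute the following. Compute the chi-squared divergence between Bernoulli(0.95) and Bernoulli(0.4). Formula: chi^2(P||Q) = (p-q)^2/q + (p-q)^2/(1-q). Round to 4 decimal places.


Chi-squared divergence between Bernoulli distributions:
chi^2 = (p-q)^2/q + (p-q)^2/(1-q).
p = 0.95, q = 0.4, p-q = 0.55.
(p-q)^2 = 0.3025.
term1 = 0.3025/0.4 = 0.75625.
term2 = 0.3025/0.6 = 0.504167.
chi^2 = 0.75625 + 0.504167 = 1.2604

1.2604


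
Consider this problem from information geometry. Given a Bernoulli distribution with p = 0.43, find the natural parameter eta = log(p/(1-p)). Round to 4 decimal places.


Natural parameter for Bernoulli: eta = log(p/(1-p)).
p = 0.43, 1-p = 0.57.
p/(1-p) = 0.754386.
eta = log(0.754386) = -0.2819

-0.2819


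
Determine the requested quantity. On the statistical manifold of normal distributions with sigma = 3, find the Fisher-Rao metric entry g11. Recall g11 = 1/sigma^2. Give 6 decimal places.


For the 2-parameter normal family, the Fisher metric has:
  g11 = 1/sigma^2, g22 = 2/sigma^2.
sigma = 3, sigma^2 = 9.
g11 = 0.111111

0.111111


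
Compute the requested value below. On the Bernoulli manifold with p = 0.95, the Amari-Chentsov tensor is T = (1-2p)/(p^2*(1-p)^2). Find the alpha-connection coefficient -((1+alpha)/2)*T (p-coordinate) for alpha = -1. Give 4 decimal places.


Skewness (Amari-Chentsov) tensor: T = (1-2p)/(p^2*(1-p)^2).
p = 0.95, 1-2p = -0.9, p^2 = 0.9025, (1-p)^2 = 0.0025.
T = -0.9/(0.9025 * 0.0025) = -398.891967.
In the p-coordinate, Gamma^(alpha) = Gamma^(0) - (alpha/2)*T with Gamma^(0) = (1/2)*g'(p) = -T/2,
so Gamma^(alpha) = -((1+alpha)/2)*T.
alpha = -1, -(1+alpha)/2 = 0.0.
Gamma = 0.0 * -398.891967 = 0.0000

0.0000


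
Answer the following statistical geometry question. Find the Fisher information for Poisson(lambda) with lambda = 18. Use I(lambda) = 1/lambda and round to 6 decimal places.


Fisher information for Poisson: I(lambda) = 1/lambda.
lambda = 18.
I(lambda) = 1/18 = 0.055556

0.055556


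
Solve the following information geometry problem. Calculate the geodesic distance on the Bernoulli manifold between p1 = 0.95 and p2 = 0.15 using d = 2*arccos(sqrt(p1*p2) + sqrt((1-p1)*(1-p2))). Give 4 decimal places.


Geodesic distance on Bernoulli manifold:
d(p1,p2) = 2*arccos(sqrt(p1*p2) + sqrt((1-p1)*(1-p2))).
sqrt(p1*p2) = sqrt(0.95*0.15) = 0.377492.
sqrt((1-p1)*(1-p2)) = sqrt(0.05*0.85) = 0.206155.
arg = 0.377492 + 0.206155 = 0.583647.
d = 2*arccos(0.583647) = 1.8952

1.8952
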